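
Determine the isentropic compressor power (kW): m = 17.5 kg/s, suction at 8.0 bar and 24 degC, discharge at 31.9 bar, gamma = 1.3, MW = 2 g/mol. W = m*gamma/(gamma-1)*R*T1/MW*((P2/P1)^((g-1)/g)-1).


Isentropic work: W = m*(gamma/(gamma-1))*(R*T1/MW)*((P2/P1)^((gamma-1)/gamma) - 1)
T1 = 24 + 273.15 = 297.15 K
Pressure ratio = 31.9 / 8.0 = 3.9875
Exponent = (1.3 - 1)/1.3 = 0.230769
(P2/P1)^exp - 1 = 3.9875^0.230769 - 1 = 0.376015
W = 17.5 * 1.3 / 0.3 * 8.314 * 297.15 / 2 * 0.376015 = 35220

35220 kW


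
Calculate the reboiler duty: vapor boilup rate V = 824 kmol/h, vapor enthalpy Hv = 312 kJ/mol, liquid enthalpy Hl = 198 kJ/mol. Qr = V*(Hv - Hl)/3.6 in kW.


Qr = 824 * (312 - 198) / 3.6 = 824 * 114 / 3.6 = 26090

26090 kW


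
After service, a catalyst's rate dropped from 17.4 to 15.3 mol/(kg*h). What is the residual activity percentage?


Activity (%) = (rate_used / rate_fresh) * 100
rate_used = 15.3, rate_fresh = 17.4
= (15.3 / 17.4) * 100
= 0.8793 * 100 = 87.93

87.93 %


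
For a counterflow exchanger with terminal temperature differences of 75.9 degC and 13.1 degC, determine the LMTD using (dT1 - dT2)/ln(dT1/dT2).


LMTD = (dT1 - dT2) / ln(dT1/dT2)
= (75.9 - 13.1) / ln(75.9 / 13.1) = 62.8 / 1.7568 = 35.75

35.75 degC


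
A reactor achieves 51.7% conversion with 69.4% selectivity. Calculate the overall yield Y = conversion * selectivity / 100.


Overall yield = conversion (%) * selectivity (%) / 100
Conversion = 51.7%, Selectivity = 69.4%
Y = 51.7 * 69.4 / 100
= 35.8798 %

35.8798 %


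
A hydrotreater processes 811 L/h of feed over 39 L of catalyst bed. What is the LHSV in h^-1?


LHSV = volumetric feed rate / catalyst volume
= 811 L/h / 39 L
= 20.79 h^-1

20.79 h^-1


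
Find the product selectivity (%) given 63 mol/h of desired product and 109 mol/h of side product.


Selectivity = desired / (desired + undesired) * 100
Total products = 63 + 109 = 172 mol/h
S = 63 / 172 * 100
= 0.3663 * 100
= 36.63 %

36.63 %


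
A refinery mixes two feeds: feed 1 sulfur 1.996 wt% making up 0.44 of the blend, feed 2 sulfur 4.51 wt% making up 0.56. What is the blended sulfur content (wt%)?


Linear sulfur blending: S_blend = x1*S1 + x2*S2
Contribution 1: 0.44 * 1.996 = 0.87824 wt%
Contribution 2: 0.56 * 4.51 = 2.5256 wt%
S_blend = 0.87824 + 2.5256 = 3.40384

3.40384 wt%


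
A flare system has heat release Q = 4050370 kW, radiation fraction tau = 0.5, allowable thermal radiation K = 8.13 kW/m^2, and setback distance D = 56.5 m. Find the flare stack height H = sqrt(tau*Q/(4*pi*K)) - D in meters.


tau*Q/(4*pi*K) = 0.5 * 4050370 / (4 * pi * 8.13) = 19822.8
sqrt(19822.8) = 140.793
H = 140.793 - 56.5 = 84.29

84.29 m


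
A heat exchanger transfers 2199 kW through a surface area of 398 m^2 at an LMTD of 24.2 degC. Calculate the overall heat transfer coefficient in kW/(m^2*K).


From Q = U*A*LMTD, U = Q / (A * LMTD)
U = 2199 / (398 * 24.2) = 2199 / 9631.6 = 0.2283

0.2283 kW/(m^2*K)


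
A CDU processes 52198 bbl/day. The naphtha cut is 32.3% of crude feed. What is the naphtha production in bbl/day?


Crude throughput = 52198 bbl/day
Fraction yield = 32.3%
yield = throughput * fraction / 100
yield = 52198 * 32.3 / 100 = 16859.954

16859.954 bbl/day


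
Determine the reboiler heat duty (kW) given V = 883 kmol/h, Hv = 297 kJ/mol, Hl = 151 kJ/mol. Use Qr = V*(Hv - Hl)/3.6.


Qr = 883 * (297 - 151) / 3.6 = 883 * 146 / 3.6 = 35810

35810 kW


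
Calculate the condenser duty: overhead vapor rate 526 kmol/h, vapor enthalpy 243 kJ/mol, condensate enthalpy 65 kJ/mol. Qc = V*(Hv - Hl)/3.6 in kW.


Qc = 526 * (243 - 65) / 3.6 = 526 * 178 / 3.6 = 26010

26010 kW


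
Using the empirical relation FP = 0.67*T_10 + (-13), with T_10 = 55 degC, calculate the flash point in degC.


FP = 0.67 * 55 + (-13) = 23.85

23.85 degC


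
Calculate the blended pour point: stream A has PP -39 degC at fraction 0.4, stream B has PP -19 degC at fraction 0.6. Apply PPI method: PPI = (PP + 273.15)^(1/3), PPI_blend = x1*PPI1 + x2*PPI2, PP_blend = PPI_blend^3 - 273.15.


PPI_1 = (-39 + 273.15)^(1/3) = 6.163557
PPI_2 = (-19 + 273.15)^(1/3) = 6.334272
PPI_blend = 0.4 * 6.163557 + 0.6 * 6.334272 = 6.265986
PP_blend = 6.265986^3 - 273.15 = 246.0188 - 273.15 = -27.13

-27.13 degC


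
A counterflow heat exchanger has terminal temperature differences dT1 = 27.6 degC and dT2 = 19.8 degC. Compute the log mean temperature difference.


LMTD = (dT1 - dT2) / ln(dT1/dT2)
= (27.6 - 19.8) / ln(27.6 / 19.8) = 7.8 / 0.332134 = 23.48

23.48 degC


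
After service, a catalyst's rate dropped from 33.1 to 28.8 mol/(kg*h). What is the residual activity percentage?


Activity (%) = (rate_used / rate_fresh) * 100
rate_used = 28.8, rate_fresh = 33.1
= (28.8 / 33.1) * 100
= 0.8701 * 100 = 87.01

87.01 %


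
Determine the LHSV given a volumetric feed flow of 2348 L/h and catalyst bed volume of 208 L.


LHSV = volumetric feed rate / catalyst volume
= 2348 L/h / 208 L
= 11.29 h^-1

11.29 h^-1


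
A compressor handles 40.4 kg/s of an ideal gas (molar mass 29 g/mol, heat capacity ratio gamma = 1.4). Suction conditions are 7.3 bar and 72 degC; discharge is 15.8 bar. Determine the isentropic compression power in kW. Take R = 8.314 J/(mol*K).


Isentropic work: W = m*(gamma/(gamma-1))*(R*T1/MW)*((P2/P1)^((gamma-1)/gamma) - 1)
T1 = 72 + 273.15 = 345.15 K
Pressure ratio = 15.8 / 7.3 = 2.16438
Exponent = (1.4 - 1)/1.4 = 0.285714
(P2/P1)^exp - 1 = 2.16438^0.285714 - 1 = 0.246836
W = 40.4 * 1.4 / 0.4 * 8.314 * 345.15 / 29 * 0.246836 = 3454

3454 kW


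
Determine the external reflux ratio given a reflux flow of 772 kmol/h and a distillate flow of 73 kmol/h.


Reflux ratio definition: R = L / D (liquid returned / distillate withdrawn)
L = 772 kmol/h, D = 73 kmol/h
R = 772 / 73 = 10.58

10.58


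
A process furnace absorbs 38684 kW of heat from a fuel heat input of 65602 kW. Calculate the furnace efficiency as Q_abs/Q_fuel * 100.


Furnace efficiency = Q_absorbed / Q_fuel * 100
= 38684 / 65602 * 100 = 58.97

58.97 %


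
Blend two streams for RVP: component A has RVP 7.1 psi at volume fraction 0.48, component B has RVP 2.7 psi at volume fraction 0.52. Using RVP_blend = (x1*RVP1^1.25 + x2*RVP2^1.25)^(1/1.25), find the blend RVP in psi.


Chevron index: RVP_blend = (sum xi*RVPi^1.25)^(1/1.25)
RVP^1.25 terms: 0.48 * 7.1^1.25 + 0.52 * 2.7^1.25 = 7.3628
RVP_blend = 7.3628^(1/1.25) = 4.939

4.939 psi


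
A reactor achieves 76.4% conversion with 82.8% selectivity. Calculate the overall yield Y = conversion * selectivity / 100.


Overall yield = conversion (%) * selectivity (%) / 100
Conversion = 76.4%, Selectivity = 82.8%
Y = 76.4 * 82.8 / 100
= 63.2592 %

63.2592 %


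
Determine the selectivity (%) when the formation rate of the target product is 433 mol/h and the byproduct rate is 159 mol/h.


Selectivity = desired / (desired + undesired) * 100
Total products = 433 + 159 = 592 mol/h
S = 433 / 592 * 100
= 0.7314 * 100
= 73.14 %

73.14 %


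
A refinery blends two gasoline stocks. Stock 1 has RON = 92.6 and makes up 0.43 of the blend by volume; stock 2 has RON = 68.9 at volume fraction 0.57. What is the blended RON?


Linear blending: RON_blend = sum(vi * RONi)
Contribution 1: 0.43 * 92.6 = 39.818
Contribution 2: 0.57 * 68.9 = 39.273
RON_blend = 39.818 + 39.273 = 79.091

79.091


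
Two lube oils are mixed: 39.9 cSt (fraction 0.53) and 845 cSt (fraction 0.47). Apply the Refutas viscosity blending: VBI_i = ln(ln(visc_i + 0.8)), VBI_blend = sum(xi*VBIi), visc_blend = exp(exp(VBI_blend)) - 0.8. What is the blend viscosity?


Refutas method: VBN_i = 14.534*ln(ln(visc_i + 0.8)) + 10.975, blended linearly by mass fraction; since VBN is linear in VBI_i = ln(ln(visc_i + 0.8)) and the fractions sum to 1, blend VBI directly: visc = exp(exp(VBI_blend)) - 0.8
VBI_1 = ln(ln(39.9 + 0.8)) = 1.31001
VBI_2 = ln(ln(845 + 0.8)) = 1.9081
VBI_blend = 0.53 * 1.31001 + 0.47 * 1.9081 = 1.59111
visc_blend = exp(exp(1.59111)) - 0.8 = 134.7

134.7 cSt


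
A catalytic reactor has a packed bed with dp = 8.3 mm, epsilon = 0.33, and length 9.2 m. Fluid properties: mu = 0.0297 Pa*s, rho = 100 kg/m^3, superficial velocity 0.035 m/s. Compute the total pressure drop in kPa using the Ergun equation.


dp = 8.3 mm = 0.0083 m
Viscous term = 150*0.0297*0.035*(1-0.33)^2 / (0.0083^2*0.33^3) = 28272.7
Inertial term = 1.75*100*0.035^2*(1-0.33) / (0.0083*0.33^3) = 481.536
dP/L = 28272.7 + 481.536 = 28754.2 Pa/m
dP = 28754.2 * 9.2 / 1000 = 264.5 kPa

264.5 kPa


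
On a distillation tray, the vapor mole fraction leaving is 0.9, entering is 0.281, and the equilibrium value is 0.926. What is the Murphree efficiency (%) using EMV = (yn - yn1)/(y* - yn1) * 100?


Murphree vapor efficiency: EMV = (y_n - y_(n-1)) / (y*_n - y_(n-1)) * 100
EMV = (0.9 - 0.281) / (0.926 - 0.281) * 100 = 0.619 / 0.645 * 100 = 95.97

95.97 %


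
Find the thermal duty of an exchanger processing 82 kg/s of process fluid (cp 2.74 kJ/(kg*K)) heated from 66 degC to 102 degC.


Q = m_dot * cp * delta_T
delta_T = 102 - 66 = 36 K
Q = 82 * 2.74 * 36
= 224.68 * 36
= 8088.48 kW

8088.48 kW


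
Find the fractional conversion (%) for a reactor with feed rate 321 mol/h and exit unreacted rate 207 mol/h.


X = (F_in - F_out) / F_in * 100
Moles reacted = 321 - 207 = 114
X = 114 / 321 * 100
= 0.3551 * 100
= 35.51 %

35.51 %


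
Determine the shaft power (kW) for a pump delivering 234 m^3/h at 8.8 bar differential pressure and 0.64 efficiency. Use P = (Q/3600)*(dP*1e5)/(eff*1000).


Q = 234 / 3600 = 0.065 m^3/s
P = 0.065 * (8.8 * 1e5) / 0.64 / 1000 = 89.38

89.38 kW


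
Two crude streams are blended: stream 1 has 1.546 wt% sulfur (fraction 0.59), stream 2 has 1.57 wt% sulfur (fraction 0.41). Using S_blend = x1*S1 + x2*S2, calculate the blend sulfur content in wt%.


Linear sulfur blending: S_blend = x1*S1 + x2*S2
Contribution 1: 0.59 * 1.546 = 0.91214 wt%
Contribution 2: 0.41 * 1.57 = 0.6437 wt%
S_blend = 0.91214 + 0.6437 = 1.55584

1.55584 wt%


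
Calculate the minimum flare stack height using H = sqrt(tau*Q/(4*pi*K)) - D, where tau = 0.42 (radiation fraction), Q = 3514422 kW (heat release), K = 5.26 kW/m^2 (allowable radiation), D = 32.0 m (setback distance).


tau*Q/(4*pi*K) = 0.42 * 3514422 / (4 * pi * 5.26) = 22331
sqrt(22331) = 149.436
H = 149.436 - 32.0 = 117.4

117.4 m


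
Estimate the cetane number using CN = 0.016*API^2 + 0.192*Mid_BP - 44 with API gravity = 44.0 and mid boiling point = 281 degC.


CN = 0.016 * 44.0^2 + 0.192 * 281 - 44
CN = 30.976 + 53.952 - 44 = 40.928

40.928


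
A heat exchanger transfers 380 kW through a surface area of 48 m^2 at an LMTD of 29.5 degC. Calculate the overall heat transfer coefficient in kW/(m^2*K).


From Q = U*A*LMTD, U = Q / (A * LMTD)
U = 380 / (48 * 29.5) = 380 / 1416 = 0.2684

0.2684 kW/(m^2*K)


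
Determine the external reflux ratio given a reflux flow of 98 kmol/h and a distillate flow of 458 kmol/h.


Reflux ratio definition: R = L / D (liquid returned / distillate withdrawn)
L = 98 kmol/h, D = 458 kmol/h
R = 98 / 458 = 0.2140

0.2140


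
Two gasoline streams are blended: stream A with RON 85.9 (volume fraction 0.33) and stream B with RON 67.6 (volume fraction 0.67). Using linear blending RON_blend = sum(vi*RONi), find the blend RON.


Linear blending: RON_blend = sum(vi * RONi)
Contribution 1: 0.33 * 85.9 = 28.347
Contribution 2: 0.67 * 67.6 = 45.292
RON_blend = 28.347 + 45.292 = 73.639

73.639


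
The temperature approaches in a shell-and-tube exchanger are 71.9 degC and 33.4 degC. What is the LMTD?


LMTD = (dT1 - dT2) / ln(dT1/dT2)
= (71.9 - 33.4) / ln(71.9 / 33.4) = 38.5 / 0.76672 = 50.21

50.21 degC


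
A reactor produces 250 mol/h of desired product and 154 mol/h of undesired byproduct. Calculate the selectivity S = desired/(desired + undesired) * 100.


Selectivity = desired / (desired + undesired) * 100
Total products = 250 + 154 = 404 mol/h
S = 250 / 404 * 100
= 0.6188 * 100
= 61.88 %

61.88 %


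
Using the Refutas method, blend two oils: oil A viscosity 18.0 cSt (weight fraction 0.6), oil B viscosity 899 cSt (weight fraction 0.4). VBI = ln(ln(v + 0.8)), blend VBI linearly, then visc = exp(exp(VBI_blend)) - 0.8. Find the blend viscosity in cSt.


Refutas method: VBN_i = 14.534*ln(ln(visc_i + 0.8)) + 10.975, blended linearly by mass fraction; since VBN is linear in VBI_i = ln(ln(visc_i + 0.8)) and the fractions sum to 1, blend VBI directly: visc = exp(exp(VBI_blend)) - 0.8
VBI_1 = ln(ln(18.0 + 0.8)) = 1.07632
VBI_2 = ln(ln(899 + 0.8)) = 1.91724
VBI_blend = 0.6 * 1.07632 + 0.4 * 1.91724 = 1.41269
visc_blend = exp(exp(1.41269)) - 0.8 = 59.96

59.96 cSt


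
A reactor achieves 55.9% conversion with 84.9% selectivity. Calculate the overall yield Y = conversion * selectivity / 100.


Overall yield = conversion (%) * selectivity (%) / 100
Conversion = 55.9%, Selectivity = 84.9%
Y = 55.9 * 84.9 / 100
= 47.4591 %

47.4591 %


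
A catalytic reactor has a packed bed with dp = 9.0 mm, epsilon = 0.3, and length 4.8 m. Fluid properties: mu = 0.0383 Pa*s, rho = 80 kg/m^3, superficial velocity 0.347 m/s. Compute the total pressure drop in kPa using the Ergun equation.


dp = 9.0 mm = 0.009 m
Viscous term = 150*0.0383*0.347*(1-0.3)^2 / (0.009^2*0.3^3) = 446649
Inertial term = 1.75*80*0.347^2*(1-0.3) / (0.009*0.3^3) = 48560
dP/L = 446649 + 48560 = 495209 Pa/m
dP = 495209 * 4.8 / 1000 = 2377 kPa

2377 kPa


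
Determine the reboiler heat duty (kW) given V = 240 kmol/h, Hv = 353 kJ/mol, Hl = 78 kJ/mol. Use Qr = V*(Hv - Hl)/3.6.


Qr = 240 * (353 - 78) / 3.6 = 240 * 275 / 3.6 = 18330

18330 kW


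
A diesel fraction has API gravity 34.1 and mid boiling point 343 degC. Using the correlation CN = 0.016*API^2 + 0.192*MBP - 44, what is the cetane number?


CN = 0.016 * 34.1^2 + 0.192 * 343 - 44
CN = 18.60496 + 65.856 - 44 = 40.46096

40.46096


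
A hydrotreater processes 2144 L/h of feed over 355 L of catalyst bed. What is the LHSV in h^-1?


LHSV = volumetric feed rate / catalyst volume
= 2144 L/h / 355 L
= 6.039 h^-1

6.039 h^-1


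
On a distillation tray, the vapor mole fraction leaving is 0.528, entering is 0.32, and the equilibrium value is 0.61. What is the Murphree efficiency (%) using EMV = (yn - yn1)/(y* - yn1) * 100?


Murphree vapor efficiency: EMV = (y_n - y_(n-1)) / (y*_n - y_(n-1)) * 100
EMV = (0.528 - 0.32) / (0.61 - 0.32) * 100 = 0.208 / 0.29 * 100 = 71.72

71.72 %


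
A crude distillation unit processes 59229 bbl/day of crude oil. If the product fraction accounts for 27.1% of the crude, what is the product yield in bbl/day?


Crude throughput = 59229 bbl/day
Fraction yield = 27.1%
yield = throughput * fraction / 100
yield = 59229 * 27.1 / 100 = 16051.059

16051.059 bbl/day


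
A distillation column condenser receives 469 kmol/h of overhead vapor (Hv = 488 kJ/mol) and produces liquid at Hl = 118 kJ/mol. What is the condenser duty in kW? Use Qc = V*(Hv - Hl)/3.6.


Qc = 469 * (488 - 118) / 3.6 = 469 * 370 / 3.6 = 48200

48200 kW


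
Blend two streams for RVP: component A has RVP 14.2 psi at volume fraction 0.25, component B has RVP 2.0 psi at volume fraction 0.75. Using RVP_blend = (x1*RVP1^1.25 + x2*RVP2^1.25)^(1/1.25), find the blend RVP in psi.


Chevron index: RVP_blend = (sum xi*RVPi^1.25)^(1/1.25)
RVP^1.25 terms: 0.25 * 14.2^1.25 + 0.75 * 2.0^1.25 = 8.6751
RVP_blend = 8.6751^(1/1.25) = 5.631

5.631 psi


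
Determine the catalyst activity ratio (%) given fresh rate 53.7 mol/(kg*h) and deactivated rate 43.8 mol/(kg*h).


Activity (%) = (rate_used / rate_fresh) * 100
rate_used = 43.8, rate_fresh = 53.7
= (43.8 / 53.7) * 100
= 0.8156 * 100 = 81.56

81.56 %


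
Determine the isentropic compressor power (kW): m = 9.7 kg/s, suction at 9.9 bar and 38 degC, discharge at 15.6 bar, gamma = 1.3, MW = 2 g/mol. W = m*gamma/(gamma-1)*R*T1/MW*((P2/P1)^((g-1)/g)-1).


Isentropic work: W = m*(gamma/(gamma-1))*(R*T1/MW)*((P2/P1)^((gamma-1)/gamma) - 1)
T1 = 38 + 273.15 = 311.15 K
Pressure ratio = 15.6 / 9.9 = 1.57576
Exponent = (1.3 - 1)/1.3 = 0.230769
(P2/P1)^exp - 1 = 1.57576^0.230769 - 1 = 0.110643
W = 9.7 * 1.3 / 0.3 * 8.314 * 311.15 / 2 * 0.110643 = 6015

6015 kW


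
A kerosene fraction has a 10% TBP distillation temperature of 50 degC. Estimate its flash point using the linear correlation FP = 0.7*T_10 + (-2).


FP = 0.7 * 50 + (-2) = 33

33 degC


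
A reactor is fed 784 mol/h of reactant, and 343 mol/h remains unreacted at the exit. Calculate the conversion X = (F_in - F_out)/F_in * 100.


X = (F_in - F_out) / F_in * 100
Moles reacted = 784 - 343 = 441
X = 441 / 784 * 100
= 0.5625 * 100
= 56.25 %

56.25 %


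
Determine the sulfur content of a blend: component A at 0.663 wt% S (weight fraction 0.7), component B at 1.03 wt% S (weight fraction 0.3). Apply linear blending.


Linear sulfur blending: S_blend = x1*S1 + x2*S2
Contribution 1: 0.7 * 0.663 = 0.4641 wt%
Contribution 2: 0.3 * 1.03 = 0.309 wt%
S_blend = 0.4641 + 0.309 = 0.7731

0.7731 wt%


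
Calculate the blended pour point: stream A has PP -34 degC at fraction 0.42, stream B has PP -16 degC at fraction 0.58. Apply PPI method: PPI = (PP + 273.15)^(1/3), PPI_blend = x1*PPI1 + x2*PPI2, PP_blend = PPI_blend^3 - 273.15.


PPI_1 = (-34 + 273.15)^(1/3) = 6.20712
PPI_2 = (-16 + 273.15)^(1/3) = 6.359098
PPI_blend = 0.42 * 6.20712 + 0.58 * 6.359098 = 6.295267
PP_blend = 6.295267^3 - 273.15 = 249.4839 - 273.15 = -23.67

-23.67 degC


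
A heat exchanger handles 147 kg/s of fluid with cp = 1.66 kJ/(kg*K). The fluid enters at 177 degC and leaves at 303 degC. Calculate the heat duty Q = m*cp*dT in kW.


Q = m_dot * cp * delta_T
delta_T = 303 - 177 = 126 K
Q = 147 * 1.66 * 126
= 244.02 * 126
= 30746.52 kW

30746.52 kW


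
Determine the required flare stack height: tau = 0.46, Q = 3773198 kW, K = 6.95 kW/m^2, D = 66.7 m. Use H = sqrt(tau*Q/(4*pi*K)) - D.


tau*Q/(4*pi*K) = 0.46 * 3773198 / (4 * pi * 6.95) = 19873.4
sqrt(19873.4) = 140.973
H = 140.973 - 66.7 = 74.27

74.27 m


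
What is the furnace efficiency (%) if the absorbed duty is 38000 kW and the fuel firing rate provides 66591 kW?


Furnace efficiency = Q_absorbed / Q_fuel * 100
= 38000 / 66591 * 100 = 57.06

57.06 %


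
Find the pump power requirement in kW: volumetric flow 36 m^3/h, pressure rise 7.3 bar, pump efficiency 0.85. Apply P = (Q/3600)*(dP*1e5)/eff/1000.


Q = 36 / 3600 = 0.01 m^3/s
P = 0.01 * (7.3 * 1e5) / 0.85 / 1000 = 8.588

8.588 kW


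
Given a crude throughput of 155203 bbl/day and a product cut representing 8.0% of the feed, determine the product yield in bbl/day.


Crude throughput = 155203 bbl/day
Fraction yield = 8.0%
yield = throughput * fraction / 100
yield = 155203 * 8.0 / 100 = 12416.24

12416.24 bbl/day


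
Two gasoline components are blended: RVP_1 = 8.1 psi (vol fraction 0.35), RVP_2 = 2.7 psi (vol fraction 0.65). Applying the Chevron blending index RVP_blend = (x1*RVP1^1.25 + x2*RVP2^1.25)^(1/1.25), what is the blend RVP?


Chevron index: RVP_blend = (sum xi*RVPi^1.25)^(1/1.25)
RVP^1.25 terms: 0.35 * 8.1^1.25 + 0.65 * 2.7^1.25 = 7.03238
RVP_blend = 7.03238^(1/1.25) = 4.761

4.761 psi


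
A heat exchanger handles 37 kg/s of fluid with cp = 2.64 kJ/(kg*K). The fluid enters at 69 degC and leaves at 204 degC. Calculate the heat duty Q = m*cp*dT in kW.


Q = m_dot * cp * delta_T
delta_T = 204 - 69 = 135 K
Q = 37 * 2.64 * 135
= 97.68 * 135
= 13186.8 kW

13186.8 kW


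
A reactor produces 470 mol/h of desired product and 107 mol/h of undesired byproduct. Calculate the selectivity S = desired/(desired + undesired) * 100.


Selectivity = desired / (desired + undesired) * 100
Total products = 470 + 107 = 577 mol/h
S = 470 / 577 * 100
= 0.8146 * 100
= 81.46 %

81.46 %


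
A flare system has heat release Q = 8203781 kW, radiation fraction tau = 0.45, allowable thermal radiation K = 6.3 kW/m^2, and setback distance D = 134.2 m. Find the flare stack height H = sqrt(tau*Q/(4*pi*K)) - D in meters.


tau*Q/(4*pi*K) = 0.45 * 8203781 / (4 * pi * 6.3) = 46631.2
sqrt(46631.2) = 215.943
H = 215.943 - 134.2 = 81.74

81.74 m


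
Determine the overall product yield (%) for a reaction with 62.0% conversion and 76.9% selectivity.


Overall yield = conversion (%) * selectivity (%) / 100
Conversion = 62.0%, Selectivity = 76.9%
Y = 62.0 * 76.9 / 100
= 47.678 %

47.678 %


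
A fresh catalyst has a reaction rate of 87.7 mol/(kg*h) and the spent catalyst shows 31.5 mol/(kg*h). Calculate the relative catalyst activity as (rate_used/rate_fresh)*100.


Activity (%) = (rate_used / rate_fresh) * 100
rate_used = 31.5, rate_fresh = 87.7
= (31.5 / 87.7) * 100
= 0.3592 * 100 = 35.92

35.92 %


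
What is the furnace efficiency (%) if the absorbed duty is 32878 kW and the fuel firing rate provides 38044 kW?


Furnace efficiency = Q_absorbed / Q_fuel * 100
= 32878 / 38044 * 100 = 86.42

86.42 %


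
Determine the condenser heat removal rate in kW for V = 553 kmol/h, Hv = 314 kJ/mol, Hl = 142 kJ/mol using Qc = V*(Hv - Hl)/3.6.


Qc = 553 * (314 - 142) / 3.6 = 553 * 172 / 3.6 = 26420

26420 kW


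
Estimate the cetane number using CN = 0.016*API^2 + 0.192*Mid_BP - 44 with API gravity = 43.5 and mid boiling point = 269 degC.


CN = 0.016 * 43.5^2 + 0.192 * 269 - 44
CN = 30.276 + 51.648 - 44 = 37.924

37.924


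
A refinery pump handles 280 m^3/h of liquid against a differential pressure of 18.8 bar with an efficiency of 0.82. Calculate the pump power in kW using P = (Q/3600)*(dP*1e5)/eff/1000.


Q = 280 / 3600 = 0.0777778 m^3/s
P = 0.0777778 * (18.8 * 1e5) / 0.82 / 1000 = 178.3

178.3 kW


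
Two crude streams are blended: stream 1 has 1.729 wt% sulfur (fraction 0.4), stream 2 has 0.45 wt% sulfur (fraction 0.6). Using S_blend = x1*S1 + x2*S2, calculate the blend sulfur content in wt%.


Linear sulfur blending: S_blend = x1*S1 + x2*S2
Contribution 1: 0.4 * 1.729 = 0.6916 wt%
Contribution 2: 0.6 * 0.45 = 0.27 wt%
S_blend = 0.6916 + 0.27 = 0.9616

0.9616 wt%


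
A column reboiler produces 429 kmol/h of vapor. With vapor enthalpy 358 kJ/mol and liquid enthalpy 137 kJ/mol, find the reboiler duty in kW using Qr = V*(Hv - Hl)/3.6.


Qr = 429 * (358 - 137) / 3.6 = 429 * 221 / 3.6 = 26340

26340 kW


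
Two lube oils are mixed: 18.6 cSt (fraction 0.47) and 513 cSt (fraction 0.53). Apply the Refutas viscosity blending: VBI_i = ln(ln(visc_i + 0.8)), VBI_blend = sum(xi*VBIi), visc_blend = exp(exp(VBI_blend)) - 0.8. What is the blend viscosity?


Refutas method: VBN_i = 14.534*ln(ln(visc_i + 0.8)) + 10.975, blended linearly by mass fraction; since VBN is linear in VBI_i = ln(ln(visc_i + 0.8)) and the fractions sum to 1, blend VBI directly: visc = exp(exp(VBI_blend)) - 0.8
VBI_1 = ln(ln(18.6 + 0.8)) = 1.08697
VBI_2 = ln(ln(513 + 0.8)) = 1.83127
VBI_blend = 0.47 * 1.08697 + 0.53 * 1.83127 = 1.48145
visc_blend = exp(exp(1.48145)) - 0.8 = 80.60

80.60 cSt


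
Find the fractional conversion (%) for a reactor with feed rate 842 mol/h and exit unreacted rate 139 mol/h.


X = (F_in - F_out) / F_in * 100
Moles reacted = 842 - 139 = 703
X = 703 / 842 * 100
= 0.8349 * 100
= 83.49 %

83.49 %


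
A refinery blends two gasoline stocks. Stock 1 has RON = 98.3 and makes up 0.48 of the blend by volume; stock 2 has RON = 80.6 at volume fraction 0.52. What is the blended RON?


Linear blending: RON_blend = sum(vi * RONi)
Contribution 1: 0.48 * 98.3 = 47.184
Contribution 2: 0.52 * 80.6 = 41.912
RON_blend = 47.184 + 41.912 = 89.096

89.096


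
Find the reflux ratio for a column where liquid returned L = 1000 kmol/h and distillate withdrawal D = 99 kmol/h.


Reflux ratio definition: R = L / D (liquid returned / distillate withdrawn)
L = 1000 kmol/h, D = 99 kmol/h
R = 1000 / 99 = 10.10

10.10


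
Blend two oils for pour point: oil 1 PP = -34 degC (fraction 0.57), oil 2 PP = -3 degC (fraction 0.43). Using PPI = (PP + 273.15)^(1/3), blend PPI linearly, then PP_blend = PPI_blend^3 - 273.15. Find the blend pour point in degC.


PPI_1 = (-34 + 273.15)^(1/3) = 6.20712
PPI_2 = (-3 + 273.15)^(1/3) = 6.464501
PPI_blend = 0.57 * 6.20712 + 0.43 * 6.464501 = 6.317794
PP_blend = 6.317794^3 - 273.15 = 252.1717 - 273.15 = -20.98

-20.98 degC


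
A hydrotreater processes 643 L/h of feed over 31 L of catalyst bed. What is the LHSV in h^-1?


LHSV = volumetric feed rate / catalyst volume
= 643 L/h / 31 L
= 20.74 h^-1

20.74 h^-1


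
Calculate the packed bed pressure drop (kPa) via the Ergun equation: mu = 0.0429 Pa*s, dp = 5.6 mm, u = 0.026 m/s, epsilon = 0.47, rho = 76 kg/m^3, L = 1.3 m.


dp = 5.6 mm = 0.0056 m
Viscous term = 150*0.0429*0.026*(1-0.47)^2 / (0.0056^2*0.47^3) = 14434.6
Inertial term = 1.75*76*0.026^2*(1-0.47) / (0.0056*0.47^3) = 81.9582
dP/L = 14434.6 + 81.9582 = 14516.6 Pa/m
dP = 14516.6 * 1.3 / 1000 = 18.87 kPa

18.87 kPa


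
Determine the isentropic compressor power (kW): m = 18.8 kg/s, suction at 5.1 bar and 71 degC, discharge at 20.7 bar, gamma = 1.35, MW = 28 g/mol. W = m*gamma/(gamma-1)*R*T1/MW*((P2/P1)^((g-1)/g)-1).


Isentropic work: W = m*(gamma/(gamma-1))*(R*T1/MW)*((P2/P1)^((gamma-1)/gamma) - 1)
T1 = 71 + 273.15 = 344.15 K
Pressure ratio = 20.7 / 5.1 = 4.05882
Exponent = (1.35 - 1)/1.35 = 0.259259
(P2/P1)^exp - 1 = 4.05882^0.259259 - 1 = 0.437915
W = 18.8 * 1.35 / 0.35 * 8.314 * 344.15 / 28 * 0.437915 = 3245

3245 kW


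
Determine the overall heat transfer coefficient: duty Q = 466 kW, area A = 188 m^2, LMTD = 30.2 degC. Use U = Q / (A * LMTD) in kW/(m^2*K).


From Q = U*A*LMTD, U = Q / (A * LMTD)
U = 466 / (188 * 30.2) = 466 / 5677.6 = 0.08208

0.08208 kW/(m^2*K)


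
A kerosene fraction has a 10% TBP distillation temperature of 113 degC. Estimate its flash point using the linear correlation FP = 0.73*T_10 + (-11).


FP = 0.73 * 113 + (-11) = 71.49

71.49 degC


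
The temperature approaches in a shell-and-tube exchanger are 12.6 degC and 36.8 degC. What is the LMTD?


LMTD = (dT1 - dT2) / ln(dT1/dT2)
= (12.6 - 36.8) / ln(12.6 / 36.8) = -24.2 / -1.0718 = 22.58

22.58 degC


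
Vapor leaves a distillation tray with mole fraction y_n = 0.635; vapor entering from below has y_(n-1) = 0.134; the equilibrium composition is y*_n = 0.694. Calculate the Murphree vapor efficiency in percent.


Murphree vapor efficiency: EMV = (y_n - y_(n-1)) / (y*_n - y_(n-1)) * 100
EMV = (0.635 - 0.134) / (0.694 - 0.134) * 100 = 0.501 / 0.56 * 100 = 89.46

89.46 %


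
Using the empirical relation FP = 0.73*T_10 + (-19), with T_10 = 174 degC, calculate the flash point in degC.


FP = 0.73 * 174 + (-19) = 108.02

108.02 degC


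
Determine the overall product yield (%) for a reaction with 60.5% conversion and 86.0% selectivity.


Overall yield = conversion (%) * selectivity (%) / 100
Conversion = 60.5%, Selectivity = 86.0%
Y = 60.5 * 86.0 / 100
= 52.03 %

52.03 %


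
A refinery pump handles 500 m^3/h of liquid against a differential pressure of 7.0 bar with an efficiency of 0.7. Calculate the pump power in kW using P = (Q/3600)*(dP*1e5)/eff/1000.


Q = 500 / 3600 = 0.138889 m^3/s
P = 0.138889 * (7.0 * 1e5) / 0.7 / 1000 = 138.9

138.9 kW


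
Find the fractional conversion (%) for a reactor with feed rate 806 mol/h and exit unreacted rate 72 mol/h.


X = (F_in - F_out) / F_in * 100
Moles reacted = 806 - 72 = 734
X = 734 / 806 * 100
= 0.9107 * 100
= 91.07 %

91.07 %


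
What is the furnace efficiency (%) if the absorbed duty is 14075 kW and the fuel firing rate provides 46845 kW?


Furnace efficiency = Q_absorbed / Q_fuel * 100
= 14075 / 46845 * 100 = 30.05

30.05 %


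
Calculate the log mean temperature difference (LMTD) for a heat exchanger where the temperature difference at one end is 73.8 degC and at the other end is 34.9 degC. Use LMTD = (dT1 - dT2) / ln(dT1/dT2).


LMTD = (dT1 - dT2) / ln(dT1/dT2)
= (73.8 - 34.9) / ln(73.8 / 34.9) = 38.9 / 0.748872 = 51.94

51.94 degC


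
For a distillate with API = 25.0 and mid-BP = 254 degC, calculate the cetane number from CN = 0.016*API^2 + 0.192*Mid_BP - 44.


CN = 0.016 * 25.0^2 + 0.192 * 254 - 44
CN = 10 + 48.768 - 44 = 14.768

14.768


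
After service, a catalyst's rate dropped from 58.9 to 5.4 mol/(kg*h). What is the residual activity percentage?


Activity (%) = (rate_used / rate_fresh) * 100
rate_used = 5.4, rate_fresh = 58.9
= (5.4 / 58.9) * 100
= 0.09168 * 100 = 9.168

9.168 %


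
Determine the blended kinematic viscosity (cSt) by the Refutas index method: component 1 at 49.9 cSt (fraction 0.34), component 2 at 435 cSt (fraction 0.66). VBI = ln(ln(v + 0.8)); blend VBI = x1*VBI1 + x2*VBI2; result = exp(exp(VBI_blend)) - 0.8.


Refutas method: VBN_i = 14.534*ln(ln(visc_i + 0.8)) + 10.975, blended linearly by mass fraction; since VBN is linear in VBI_i = ln(ln(visc_i + 0.8)) and the fractions sum to 1, blend VBI directly: visc = exp(exp(VBI_blend)) - 0.8
VBI_1 = ln(ln(49.9 + 0.8)) = 1.3676
VBI_2 = ln(ln(435 + 0.8)) = 1.80454
VBI_blend = 0.34 * 1.3676 + 0.66 * 1.80454 = 1.65598
visc_blend = exp(exp(1.65598)) - 0.8 = 187.5

187.5 cSt


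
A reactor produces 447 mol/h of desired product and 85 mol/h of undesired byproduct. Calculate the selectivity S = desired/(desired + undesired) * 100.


Selectivity = desired / (desired + undesired) * 100
Total products = 447 + 85 = 532 mol/h
S = 447 / 532 * 100
= 0.8402 * 100
= 84.02 %

84.02 %


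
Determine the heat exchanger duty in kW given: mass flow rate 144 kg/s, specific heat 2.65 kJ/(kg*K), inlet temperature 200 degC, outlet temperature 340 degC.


Q = m_dot * cp * delta_T
delta_T = 340 - 200 = 140 K
Q = 144 * 2.65 * 140
= 381.6 * 140
= 53424 kW

53424 kW


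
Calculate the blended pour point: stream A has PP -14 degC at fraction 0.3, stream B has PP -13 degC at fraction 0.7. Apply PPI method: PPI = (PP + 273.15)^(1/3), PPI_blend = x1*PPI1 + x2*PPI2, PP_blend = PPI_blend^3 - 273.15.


PPI_1 = (-14 + 273.15)^(1/3) = 6.375541
PPI_2 = (-13 + 273.15)^(1/3) = 6.383731
PPI_blend = 0.3 * 6.375541 + 0.7 * 6.383731 = 6.381274
PP_blend = 6.381274^3 - 273.15 = 259.8497 - 273.15 = -13.3

-13.3 degC


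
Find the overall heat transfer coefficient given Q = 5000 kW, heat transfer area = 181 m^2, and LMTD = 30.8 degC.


From Q = U*A*LMTD, U = Q / (A * LMTD)
U = 5000 / (181 * 30.8) = 5000 / 5574.8 = 0.8969

0.8969 kW/(m^2*K)


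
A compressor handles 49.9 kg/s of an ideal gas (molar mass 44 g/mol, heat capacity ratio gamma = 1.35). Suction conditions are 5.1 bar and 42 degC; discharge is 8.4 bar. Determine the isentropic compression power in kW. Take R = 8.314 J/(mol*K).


Isentropic work: W = m*(gamma/(gamma-1))*(R*T1/MW)*((P2/P1)^((gamma-1)/gamma) - 1)
T1 = 42 + 273.15 = 315.15 K
Pressure ratio = 8.4 / 5.1 = 1.64706
Exponent = (1.35 - 1)/1.35 = 0.259259
(P2/P1)^exp - 1 = 1.64706^0.259259 - 1 = 0.138109
W = 49.9 * 1.35 / 0.35 * 8.314 * 315.15 / 44 * 0.138109 = 1583

1583 kW


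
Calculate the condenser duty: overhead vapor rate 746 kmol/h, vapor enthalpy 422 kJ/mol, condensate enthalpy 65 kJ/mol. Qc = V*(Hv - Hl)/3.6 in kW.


Qc = 746 * (422 - 65) / 3.6 = 746 * 357 / 3.6 = 73980

73980 kW


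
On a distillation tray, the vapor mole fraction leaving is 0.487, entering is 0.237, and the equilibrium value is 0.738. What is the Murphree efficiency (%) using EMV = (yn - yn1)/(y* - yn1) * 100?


Murphree vapor efficiency: EMV = (y_n - y_(n-1)) / (y*_n - y_(n-1)) * 100
EMV = (0.487 - 0.237) / (0.738 - 0.237) * 100 = 0.25 / 0.501 * 100 = 49.90

49.90 %


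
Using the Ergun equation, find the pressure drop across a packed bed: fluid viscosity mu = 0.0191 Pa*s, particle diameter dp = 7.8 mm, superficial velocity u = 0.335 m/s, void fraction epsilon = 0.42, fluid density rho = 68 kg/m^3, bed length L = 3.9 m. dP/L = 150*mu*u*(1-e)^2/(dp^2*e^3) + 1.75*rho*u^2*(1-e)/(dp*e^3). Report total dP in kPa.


dp = 7.8 mm = 0.0078 m
Viscous term = 150*0.0191*0.335*(1-0.42)^2 / (0.0078^2*0.42^3) = 71628.9
Inertial term = 1.75*68*0.335^2*(1-0.42) / (0.0078*0.42^3) = 13403.6
dP/L = 71628.9 + 13403.6 = 85032.5 Pa/m
dP = 85032.5 * 3.9 / 1000 = 331.6 kPa

331.6 kPa


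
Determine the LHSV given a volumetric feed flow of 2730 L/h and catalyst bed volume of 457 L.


LHSV = volumetric feed rate / catalyst volume
= 2730 L/h / 457 L
= 5.974 h^-1

5.974 h^-1


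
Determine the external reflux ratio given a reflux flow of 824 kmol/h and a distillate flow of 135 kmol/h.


Reflux ratio definition: R = L / D (liquid returned / distillate withdrawn)
L = 824 kmol/h, D = 135 kmol/h
R = 824 / 135 = 6.104

6.104


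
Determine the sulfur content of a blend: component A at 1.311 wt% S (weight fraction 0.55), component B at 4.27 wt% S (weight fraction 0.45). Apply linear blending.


Linear sulfur blending: S_blend = x1*S1 + x2*S2
Contribution 1: 0.55 * 1.311 = 0.72105 wt%
Contribution 2: 0.45 * 4.27 = 1.9215 wt%
S_blend = 0.72105 + 1.9215 = 2.64255

2.64255 wt%


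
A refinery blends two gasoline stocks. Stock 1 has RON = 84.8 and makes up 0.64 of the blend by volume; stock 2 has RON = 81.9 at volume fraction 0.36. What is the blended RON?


Linear blending: RON_blend = sum(vi * RONi)
Contribution 1: 0.64 * 84.8 = 54.272
Contribution 2: 0.36 * 81.9 = 29.484
RON_blend = 54.272 + 29.484 = 83.756

83.756


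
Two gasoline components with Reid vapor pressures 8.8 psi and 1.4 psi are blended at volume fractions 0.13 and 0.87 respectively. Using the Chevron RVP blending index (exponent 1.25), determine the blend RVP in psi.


Chevron index: RVP_blend = (sum xi*RVPi^1.25)^(1/1.25)
RVP^1.25 terms: 0.13 * 8.8^1.25 + 0.87 * 1.4^1.25 = 3.29525
RVP_blend = 3.29525^(1/1.25) = 2.596

2.596 psi


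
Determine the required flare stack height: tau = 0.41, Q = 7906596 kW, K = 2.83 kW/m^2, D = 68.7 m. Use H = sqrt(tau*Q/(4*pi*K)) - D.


tau*Q/(4*pi*K) = 0.41 * 7906596 / (4 * pi * 2.83) = 91154.3
sqrt(91154.3) = 301.918
H = 301.918 - 68.7 = 233.2

233.2 m


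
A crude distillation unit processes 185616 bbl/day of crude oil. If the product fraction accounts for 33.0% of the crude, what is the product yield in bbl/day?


Crude throughput = 185616 bbl/day
Fraction yield = 33.0%
yield = throughput * fraction / 100
yield = 185616 * 33.0 / 100 = 61253.28

61253.28 bbl/day


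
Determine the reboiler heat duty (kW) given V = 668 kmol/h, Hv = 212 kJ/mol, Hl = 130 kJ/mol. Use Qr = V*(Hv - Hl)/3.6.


Qr = 668 * (212 - 130) / 3.6 = 668 * 82 / 3.6 = 15220

15220 kW


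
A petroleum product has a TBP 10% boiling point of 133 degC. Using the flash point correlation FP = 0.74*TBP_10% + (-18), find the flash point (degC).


FP = 0.74 * 133 + (-18) = 80.42

80.42 degC


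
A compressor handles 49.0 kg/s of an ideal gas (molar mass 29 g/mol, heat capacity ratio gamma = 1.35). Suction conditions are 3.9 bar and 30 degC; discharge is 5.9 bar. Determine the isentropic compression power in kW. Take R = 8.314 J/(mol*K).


Isentropic work: W = m*(gamma/(gamma-1))*(R*T1/MW)*((P2/P1)^((gamma-1)/gamma) - 1)
T1 = 30 + 273.15 = 303.15 K
Pressure ratio = 5.9 / 3.9 = 1.51282
Exponent = (1.35 - 1)/1.35 = 0.259259
(P2/P1)^exp - 1 = 1.51282^0.259259 - 1 = 0.113298
W = 49.0 * 1.35 / 0.35 * 8.314 * 303.15 / 29 * 0.113298 = 1861

1861 kW


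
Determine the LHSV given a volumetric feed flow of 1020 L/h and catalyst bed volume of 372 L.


LHSV = volumetric feed rate / catalyst volume
= 1020 L/h / 372 L
= 2.742 h^-1

2.742 h^-1


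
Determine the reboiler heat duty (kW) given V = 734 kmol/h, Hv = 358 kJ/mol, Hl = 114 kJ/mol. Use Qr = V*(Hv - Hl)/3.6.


Qr = 734 * (358 - 114) / 3.6 = 734 * 244 / 3.6 = 49750

49750 kW


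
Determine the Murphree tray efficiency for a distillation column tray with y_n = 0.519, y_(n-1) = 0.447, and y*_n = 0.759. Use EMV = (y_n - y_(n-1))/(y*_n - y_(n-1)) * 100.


Murphree vapor efficiency: EMV = (y_n - y_(n-1)) / (y*_n - y_(n-1)) * 100
EMV = (0.519 - 0.447) / (0.759 - 0.447) * 100 = 0.072 / 0.312 * 100 = 23.08

23.08 %


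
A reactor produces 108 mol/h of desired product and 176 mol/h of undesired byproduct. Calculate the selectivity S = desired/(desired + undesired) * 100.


Selectivity = desired / (desired + undesired) * 100
Total products = 108 + 176 = 284 mol/h
S = 108 / 284 * 100
= 0.3803 * 100
= 38.03 %

38.03 %


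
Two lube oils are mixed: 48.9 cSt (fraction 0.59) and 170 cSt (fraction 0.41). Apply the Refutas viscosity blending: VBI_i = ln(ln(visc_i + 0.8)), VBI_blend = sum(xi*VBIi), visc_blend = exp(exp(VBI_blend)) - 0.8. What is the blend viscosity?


Refutas method: VBN_i = 14.534*ln(ln(visc_i + 0.8)) + 10.975, blended linearly by mass fraction; since VBN is linear in VBI_i = ln(ln(visc_i + 0.8)) and the fractions sum to 1, blend VBI directly: visc = exp(exp(VBI_blend)) - 0.8
VBI_1 = ln(ln(48.9 + 0.8)) = 1.36252
VBI_2 = ln(ln(170 + 0.8)) = 1.63715
VBI_blend = 0.59 * 1.36252 + 0.41 * 1.63715 = 1.47512
visc_blend = exp(exp(1.47512)) - 0.8 = 78.37

78.37 cSt


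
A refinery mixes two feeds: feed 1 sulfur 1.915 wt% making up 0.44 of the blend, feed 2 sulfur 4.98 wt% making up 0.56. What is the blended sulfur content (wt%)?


Linear sulfur blending: S_blend = x1*S1 + x2*S2
Contribution 1: 0.44 * 1.915 = 0.8426 wt%
Contribution 2: 0.56 * 4.98 = 2.7888 wt%
S_blend = 0.8426 + 2.7888 = 3.6314

3.6314 wt%


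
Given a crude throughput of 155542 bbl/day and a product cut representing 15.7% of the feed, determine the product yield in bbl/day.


Crude throughput = 155542 bbl/day
Fraction yield = 15.7%
yield = throughput * fraction / 100
yield = 155542 * 15.7 / 100 = 24420.094

24420.094 bbl/day


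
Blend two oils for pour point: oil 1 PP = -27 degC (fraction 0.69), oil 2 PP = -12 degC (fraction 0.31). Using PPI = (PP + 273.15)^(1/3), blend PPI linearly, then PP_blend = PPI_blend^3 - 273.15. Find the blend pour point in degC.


PPI_1 = (-27 + 273.15)^(1/3) = 6.2671
PPI_2 = (-12 + 273.15)^(1/3) = 6.391901
PPI_blend = 0.69 * 6.2671 + 0.31 * 6.391901 = 6.305788
PP_blend = 6.305788^3 - 273.15 = 250.7368 - 273.15 = -22.41

-22.41 degC


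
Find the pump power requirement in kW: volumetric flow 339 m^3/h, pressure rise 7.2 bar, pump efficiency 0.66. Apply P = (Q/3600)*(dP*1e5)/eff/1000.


Q = 339 / 3600 = 0.0941667 m^3/s
P = 0.0941667 * (7.2 * 1e5) / 0.66 / 1000 = 102.7

102.7 kW


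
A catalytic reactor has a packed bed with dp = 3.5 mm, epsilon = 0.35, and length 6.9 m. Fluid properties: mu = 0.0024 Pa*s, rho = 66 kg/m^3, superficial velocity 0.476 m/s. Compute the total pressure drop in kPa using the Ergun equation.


dp = 3.5 mm = 0.0035 m
Viscous term = 150*0.0024*0.476*(1-0.35)^2 / (0.0035^2*0.35^3) = 137847
Inertial term = 1.75*66*0.476^2*(1-0.35) / (0.0035*0.35^3) = 113354
dP/L = 137847 + 113354 = 251201 Pa/m
dP = 251201 * 6.9 / 1000 = 1733 kPa

1733 kPa


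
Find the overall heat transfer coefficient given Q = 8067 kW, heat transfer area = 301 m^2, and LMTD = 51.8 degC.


From Q = U*A*LMTD, U = Q / (A * LMTD)
U = 8067 / (301 * 51.8) = 8067 / 15591.8 = 0.5174

0.5174 kW/(m^2*K)


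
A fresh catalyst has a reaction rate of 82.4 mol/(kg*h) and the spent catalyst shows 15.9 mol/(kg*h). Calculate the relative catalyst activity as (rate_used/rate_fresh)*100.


Activity (%) = (rate_used / rate_fresh) * 100
rate_used = 15.9, rate_fresh = 82.4
= (15.9 / 82.4) * 100
= 0.1930 * 100 = 19.30

19.30 %


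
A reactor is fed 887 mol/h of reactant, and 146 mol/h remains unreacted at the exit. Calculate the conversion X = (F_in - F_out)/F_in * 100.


X = (F_in - F_out) / F_in * 100
Moles reacted = 887 - 146 = 741
X = 741 / 887 * 100
= 0.8354 * 100
= 83.54 %

83.54 %


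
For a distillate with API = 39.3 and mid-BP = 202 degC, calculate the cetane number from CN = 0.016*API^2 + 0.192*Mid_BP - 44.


CN = 0.016 * 39.3^2 + 0.192 * 202 - 44
CN = 24.71184 + 38.784 - 44 = 19.49584

19.49584


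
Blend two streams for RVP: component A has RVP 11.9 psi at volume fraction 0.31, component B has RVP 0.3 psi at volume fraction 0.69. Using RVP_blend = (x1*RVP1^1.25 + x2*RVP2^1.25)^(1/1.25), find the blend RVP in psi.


Chevron index: RVP_blend = (sum xi*RVPi^1.25)^(1/1.25)
RVP^1.25 terms: 0.31 * 11.9^1.25 + 0.69 * 0.3^1.25 = 7.00485
RVP_blend = 7.00485^(1/1.25) = 4.746

4.746 psi
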